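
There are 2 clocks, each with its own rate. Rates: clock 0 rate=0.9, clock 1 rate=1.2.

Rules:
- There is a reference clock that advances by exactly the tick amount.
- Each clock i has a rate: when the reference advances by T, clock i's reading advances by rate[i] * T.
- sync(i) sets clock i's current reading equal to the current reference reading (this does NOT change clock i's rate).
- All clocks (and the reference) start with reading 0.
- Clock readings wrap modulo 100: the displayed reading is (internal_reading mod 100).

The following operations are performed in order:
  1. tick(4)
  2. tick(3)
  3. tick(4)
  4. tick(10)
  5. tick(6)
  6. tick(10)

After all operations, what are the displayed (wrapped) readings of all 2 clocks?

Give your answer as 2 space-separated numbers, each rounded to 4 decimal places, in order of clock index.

Answer: 33.3000 44.4000

Derivation:
After op 1 tick(4): ref=4.0000 raw=[3.6000 4.8000]
After op 2 tick(3): ref=7.0000 raw=[6.3000 8.4000]
After op 3 tick(4): ref=11.0000 raw=[9.9000 13.2000]
After op 4 tick(10): ref=21.0000 raw=[18.9000 25.2000]
After op 5 tick(6): ref=27.0000 raw=[24.3000 32.4000]
After op 6 tick(10): ref=37.0000 raw=[33.3000 44.4000]
Wrap final raw readings (mod 100): 33.3000 mod 100 = 33.3000; 44.4000 mod 100 = 44.4000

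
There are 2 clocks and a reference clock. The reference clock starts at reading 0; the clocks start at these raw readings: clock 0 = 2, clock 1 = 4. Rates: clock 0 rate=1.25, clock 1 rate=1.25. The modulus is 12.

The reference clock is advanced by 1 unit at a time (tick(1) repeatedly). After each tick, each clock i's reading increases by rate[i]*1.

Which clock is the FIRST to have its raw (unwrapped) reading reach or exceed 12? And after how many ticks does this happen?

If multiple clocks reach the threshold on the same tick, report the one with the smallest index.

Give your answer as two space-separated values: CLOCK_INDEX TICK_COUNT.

Answer: 1 7

Derivation:
clock 0: start=2, rate=1.25, needs 12-2 = 10; ticks = ceil(10/1.25) = ceil(8.0000) = 8; reading at tick 8 = 2 + 1.25*8 = 12.0000
clock 1: start=4, rate=1.25, needs 12-4 = 8; ticks = ceil(8/1.25) = ceil(6.4000) = 7; reading at tick 7 = 4 + 1.25*7 = 12.7500
Minimum tick count = 7; winners = [1]; smallest index = 1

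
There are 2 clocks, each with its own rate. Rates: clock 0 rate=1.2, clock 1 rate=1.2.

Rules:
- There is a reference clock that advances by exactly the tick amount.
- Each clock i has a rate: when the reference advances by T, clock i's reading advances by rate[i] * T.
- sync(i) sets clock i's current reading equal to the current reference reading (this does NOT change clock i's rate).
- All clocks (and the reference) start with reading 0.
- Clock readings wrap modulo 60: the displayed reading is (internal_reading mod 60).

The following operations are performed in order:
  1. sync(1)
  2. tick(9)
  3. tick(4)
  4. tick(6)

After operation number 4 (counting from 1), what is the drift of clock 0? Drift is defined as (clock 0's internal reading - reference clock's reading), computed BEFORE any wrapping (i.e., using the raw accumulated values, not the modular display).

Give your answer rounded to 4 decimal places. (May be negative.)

After op 1 sync(1): ref=0.0000 raw=[0.0000 0.0000]
After op 2 tick(9): ref=9.0000 raw=[10.8000 10.8000]
After op 3 tick(4): ref=13.0000 raw=[15.6000 15.6000]
After op 4 tick(6): ref=19.0000 raw=[22.8000 22.8000]
Drift of clock 0 after op 4: 22.8000 - 19.0000 = 3.8000

Answer: 3.8000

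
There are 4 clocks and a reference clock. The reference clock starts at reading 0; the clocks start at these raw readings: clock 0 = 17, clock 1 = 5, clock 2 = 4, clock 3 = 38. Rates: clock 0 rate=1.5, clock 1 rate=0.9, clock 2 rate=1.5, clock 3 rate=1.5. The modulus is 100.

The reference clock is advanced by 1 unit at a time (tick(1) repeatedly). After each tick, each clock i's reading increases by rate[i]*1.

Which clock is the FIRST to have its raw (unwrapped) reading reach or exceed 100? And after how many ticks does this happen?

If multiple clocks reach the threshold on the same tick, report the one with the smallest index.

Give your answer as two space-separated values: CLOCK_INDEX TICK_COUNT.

clock 0: start=17, rate=1.5, needs 100-17 = 83; ticks = ceil(83/1.5) = ceil(55.3333) = 56; reading at tick 56 = 17 + 1.5*56 = 101.0000
clock 1: start=5, rate=0.9, needs 100-5 = 95; ticks = ceil(95/0.9) = ceil(105.5556) = 106; reading at tick 106 = 5 + 0.9*106 = 100.4000
clock 2: start=4, rate=1.5, needs 100-4 = 96; ticks = ceil(96/1.5) = ceil(64.0000) = 64; reading at tick 64 = 4 + 1.5*64 = 100.0000
clock 3: start=38, rate=1.5, needs 100-38 = 62; ticks = ceil(62/1.5) = ceil(41.3333) = 42; reading at tick 42 = 38 + 1.5*42 = 101.0000
Minimum tick count = 42; winners = [3]; smallest index = 3

Answer: 3 42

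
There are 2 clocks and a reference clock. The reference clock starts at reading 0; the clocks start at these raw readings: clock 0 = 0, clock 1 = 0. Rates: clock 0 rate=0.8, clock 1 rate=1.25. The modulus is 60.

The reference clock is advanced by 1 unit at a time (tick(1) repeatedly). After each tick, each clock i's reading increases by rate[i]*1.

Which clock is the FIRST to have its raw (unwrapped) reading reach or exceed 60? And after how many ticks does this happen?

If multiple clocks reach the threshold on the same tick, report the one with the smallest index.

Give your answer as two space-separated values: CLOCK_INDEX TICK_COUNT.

clock 0: start=0, rate=0.8, needs 60-0 = 60; ticks = ceil(60/0.8) = ceil(75.0000) = 75; reading at tick 75 = 0 + 0.8*75 = 60.0000
clock 1: start=0, rate=1.25, needs 60-0 = 60; ticks = ceil(60/1.25) = ceil(48.0000) = 48; reading at tick 48 = 0 + 1.25*48 = 60.0000
Minimum tick count = 48; winners = [1]; smallest index = 1

Answer: 1 48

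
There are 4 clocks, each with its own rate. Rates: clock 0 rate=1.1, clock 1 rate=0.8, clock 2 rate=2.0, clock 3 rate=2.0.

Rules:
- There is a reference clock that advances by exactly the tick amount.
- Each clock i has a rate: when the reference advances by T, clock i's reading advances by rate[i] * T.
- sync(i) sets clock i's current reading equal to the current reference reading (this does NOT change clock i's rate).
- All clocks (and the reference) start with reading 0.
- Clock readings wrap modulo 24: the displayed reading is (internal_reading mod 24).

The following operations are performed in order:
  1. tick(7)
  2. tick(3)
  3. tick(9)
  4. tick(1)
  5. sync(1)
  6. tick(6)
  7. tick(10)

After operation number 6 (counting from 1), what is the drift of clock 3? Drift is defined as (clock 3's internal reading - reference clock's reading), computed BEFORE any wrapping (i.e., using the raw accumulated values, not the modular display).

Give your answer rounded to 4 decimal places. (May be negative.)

Answer: 26.0000

Derivation:
After op 1 tick(7): ref=7.0000 raw=[7.7000 5.6000 14.0000 14.0000]
After op 2 tick(3): ref=10.0000 raw=[11.0000 8.0000 20.0000 20.0000]
After op 3 tick(9): ref=19.0000 raw=[20.9000 15.2000 38.0000 38.0000]
After op 4 tick(1): ref=20.0000 raw=[22.0000 16.0000 40.0000 40.0000]
After op 5 sync(1): ref=20.0000 raw=[22.0000 20.0000 40.0000 40.0000]
After op 6 tick(6): ref=26.0000 raw=[28.6000 24.8000 52.0000 52.0000]
Drift of clock 3 after op 6: 52.0000 - 26.0000 = 26.0000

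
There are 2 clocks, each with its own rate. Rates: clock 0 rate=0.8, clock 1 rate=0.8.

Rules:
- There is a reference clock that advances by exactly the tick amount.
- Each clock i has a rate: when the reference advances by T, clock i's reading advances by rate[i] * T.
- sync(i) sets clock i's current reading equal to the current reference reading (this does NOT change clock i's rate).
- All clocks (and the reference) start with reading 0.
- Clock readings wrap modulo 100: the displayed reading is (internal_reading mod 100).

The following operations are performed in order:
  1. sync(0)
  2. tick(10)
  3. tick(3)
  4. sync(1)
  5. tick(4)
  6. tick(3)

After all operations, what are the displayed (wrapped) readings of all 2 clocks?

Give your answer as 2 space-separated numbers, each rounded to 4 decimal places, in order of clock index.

Answer: 16.0000 18.6000

Derivation:
After op 1 sync(0): ref=0.0000 raw=[0.0000 0.0000]
After op 2 tick(10): ref=10.0000 raw=[8.0000 8.0000]
After op 3 tick(3): ref=13.0000 raw=[10.4000 10.4000]
After op 4 sync(1): ref=13.0000 raw=[10.4000 13.0000]
After op 5 tick(4): ref=17.0000 raw=[13.6000 16.2000]
After op 6 tick(3): ref=20.0000 raw=[16.0000 18.6000]
Wrap final raw readings (mod 100): 16.0000 mod 100 = 16.0000; 18.6000 mod 100 = 18.6000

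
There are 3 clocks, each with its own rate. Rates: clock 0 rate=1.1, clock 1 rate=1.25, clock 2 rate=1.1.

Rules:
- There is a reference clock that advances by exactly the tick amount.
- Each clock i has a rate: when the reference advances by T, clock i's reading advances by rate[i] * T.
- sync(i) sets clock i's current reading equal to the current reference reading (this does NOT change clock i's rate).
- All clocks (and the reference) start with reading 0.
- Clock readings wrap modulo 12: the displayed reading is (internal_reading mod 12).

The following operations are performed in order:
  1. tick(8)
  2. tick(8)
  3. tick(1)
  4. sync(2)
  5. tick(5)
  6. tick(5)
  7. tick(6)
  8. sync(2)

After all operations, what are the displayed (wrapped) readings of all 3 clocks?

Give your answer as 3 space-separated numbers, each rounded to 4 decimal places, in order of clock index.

After op 1 tick(8): ref=8.0000 raw=[8.8000 10.0000 8.8000]
After op 2 tick(8): ref=16.0000 raw=[17.6000 20.0000 17.6000]
After op 3 tick(1): ref=17.0000 raw=[18.7000 21.2500 18.7000]
After op 4 sync(2): ref=17.0000 raw=[18.7000 21.2500 17.0000]
After op 5 tick(5): ref=22.0000 raw=[24.2000 27.5000 22.5000]
After op 6 tick(5): ref=27.0000 raw=[29.7000 33.7500 28.0000]
After op 7 tick(6): ref=33.0000 raw=[36.3000 41.2500 34.6000]
After op 8 sync(2): ref=33.0000 raw=[36.3000 41.2500 33.0000]
Wrap final raw readings (mod 12): 36.3000 mod 12 = 0.3000; 41.2500 mod 12 = 5.2500; 33.0000 mod 12 = 9.0000

Answer: 0.3000 5.2500 9.0000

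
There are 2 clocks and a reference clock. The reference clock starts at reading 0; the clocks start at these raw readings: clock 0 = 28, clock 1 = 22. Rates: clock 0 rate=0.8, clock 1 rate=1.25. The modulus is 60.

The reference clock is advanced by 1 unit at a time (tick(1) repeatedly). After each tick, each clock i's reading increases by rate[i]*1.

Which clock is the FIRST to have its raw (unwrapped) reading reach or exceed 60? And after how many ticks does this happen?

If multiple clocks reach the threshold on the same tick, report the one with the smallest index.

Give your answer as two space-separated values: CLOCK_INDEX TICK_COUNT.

clock 0: start=28, rate=0.8, needs 60-28 = 32; ticks = ceil(32/0.8) = ceil(40.0000) = 40; reading at tick 40 = 28 + 0.8*40 = 60.0000
clock 1: start=22, rate=1.25, needs 60-22 = 38; ticks = ceil(38/1.25) = ceil(30.4000) = 31; reading at tick 31 = 22 + 1.25*31 = 60.7500
Minimum tick count = 31; winners = [1]; smallest index = 1

Answer: 1 31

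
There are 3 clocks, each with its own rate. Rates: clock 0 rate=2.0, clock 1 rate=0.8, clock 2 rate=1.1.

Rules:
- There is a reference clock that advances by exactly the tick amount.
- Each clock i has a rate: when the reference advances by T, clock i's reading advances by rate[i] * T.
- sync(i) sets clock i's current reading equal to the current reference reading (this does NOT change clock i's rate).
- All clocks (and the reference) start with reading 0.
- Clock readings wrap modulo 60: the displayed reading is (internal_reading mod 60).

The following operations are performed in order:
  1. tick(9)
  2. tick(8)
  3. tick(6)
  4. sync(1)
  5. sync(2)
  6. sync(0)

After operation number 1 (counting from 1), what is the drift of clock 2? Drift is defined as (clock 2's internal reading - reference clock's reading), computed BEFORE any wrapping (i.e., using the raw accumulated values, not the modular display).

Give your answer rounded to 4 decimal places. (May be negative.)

Answer: 0.9000

Derivation:
After op 1 tick(9): ref=9.0000 raw=[18.0000 7.2000 9.9000]
Drift of clock 2 after op 1: 9.9000 - 9.0000 = 0.9000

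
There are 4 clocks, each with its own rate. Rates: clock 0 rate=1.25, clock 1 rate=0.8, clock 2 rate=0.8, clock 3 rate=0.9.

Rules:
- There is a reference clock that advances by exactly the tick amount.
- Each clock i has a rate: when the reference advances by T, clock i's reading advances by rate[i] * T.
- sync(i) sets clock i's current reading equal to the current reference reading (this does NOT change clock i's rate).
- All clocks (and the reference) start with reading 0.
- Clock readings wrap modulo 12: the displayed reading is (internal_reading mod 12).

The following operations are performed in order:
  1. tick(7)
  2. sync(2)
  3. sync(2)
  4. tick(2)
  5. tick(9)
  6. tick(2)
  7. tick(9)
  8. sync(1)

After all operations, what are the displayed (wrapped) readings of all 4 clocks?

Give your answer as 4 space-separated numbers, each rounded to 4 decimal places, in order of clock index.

After op 1 tick(7): ref=7.0000 raw=[8.7500 5.6000 5.6000 6.3000]
After op 2 sync(2): ref=7.0000 raw=[8.7500 5.6000 7.0000 6.3000]
After op 3 sync(2): ref=7.0000 raw=[8.7500 5.6000 7.0000 6.3000]
After op 4 tick(2): ref=9.0000 raw=[11.2500 7.2000 8.6000 8.1000]
After op 5 tick(9): ref=18.0000 raw=[22.5000 14.4000 15.8000 16.2000]
After op 6 tick(2): ref=20.0000 raw=[25.0000 16.0000 17.4000 18.0000]
After op 7 tick(9): ref=29.0000 raw=[36.2500 23.2000 24.6000 26.1000]
After op 8 sync(1): ref=29.0000 raw=[36.2500 29.0000 24.6000 26.1000]
Wrap final raw readings (mod 12): 36.2500 mod 12 = 0.2500; 29.0000 mod 12 = 5.0000; 24.6000 mod 12 = 0.6000; 26.1000 mod 12 = 2.1000

Answer: 0.2500 5.0000 0.6000 2.1000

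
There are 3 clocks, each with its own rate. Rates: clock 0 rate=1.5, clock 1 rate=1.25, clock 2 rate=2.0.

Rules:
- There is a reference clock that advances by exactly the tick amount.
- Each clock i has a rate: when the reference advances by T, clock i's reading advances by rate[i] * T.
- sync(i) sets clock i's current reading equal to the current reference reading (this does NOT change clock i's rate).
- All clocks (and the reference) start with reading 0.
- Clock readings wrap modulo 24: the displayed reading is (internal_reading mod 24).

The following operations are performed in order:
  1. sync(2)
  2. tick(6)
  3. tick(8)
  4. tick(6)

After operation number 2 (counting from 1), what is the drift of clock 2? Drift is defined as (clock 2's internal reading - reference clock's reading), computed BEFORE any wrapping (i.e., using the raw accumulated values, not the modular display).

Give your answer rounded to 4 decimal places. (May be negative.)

Answer: 6.0000

Derivation:
After op 1 sync(2): ref=0.0000 raw=[0.0000 0.0000 0.0000]
After op 2 tick(6): ref=6.0000 raw=[9.0000 7.5000 12.0000]
Drift of clock 2 after op 2: 12.0000 - 6.0000 = 6.0000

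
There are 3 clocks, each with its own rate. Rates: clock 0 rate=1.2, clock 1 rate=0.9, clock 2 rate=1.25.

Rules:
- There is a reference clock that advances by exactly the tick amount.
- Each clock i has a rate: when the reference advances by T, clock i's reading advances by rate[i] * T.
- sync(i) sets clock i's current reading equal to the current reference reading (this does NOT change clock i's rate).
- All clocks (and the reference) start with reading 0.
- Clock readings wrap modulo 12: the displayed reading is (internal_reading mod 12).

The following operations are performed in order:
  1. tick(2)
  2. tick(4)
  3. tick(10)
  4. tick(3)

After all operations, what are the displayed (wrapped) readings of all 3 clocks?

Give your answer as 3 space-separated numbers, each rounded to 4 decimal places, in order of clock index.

Answer: 10.8000 5.1000 11.7500

Derivation:
After op 1 tick(2): ref=2.0000 raw=[2.4000 1.8000 2.5000]
After op 2 tick(4): ref=6.0000 raw=[7.2000 5.4000 7.5000]
After op 3 tick(10): ref=16.0000 raw=[19.2000 14.4000 20.0000]
After op 4 tick(3): ref=19.0000 raw=[22.8000 17.1000 23.7500]
Wrap final raw readings (mod 12): 22.8000 mod 12 = 10.8000; 17.1000 mod 12 = 5.1000; 23.7500 mod 12 = 11.7500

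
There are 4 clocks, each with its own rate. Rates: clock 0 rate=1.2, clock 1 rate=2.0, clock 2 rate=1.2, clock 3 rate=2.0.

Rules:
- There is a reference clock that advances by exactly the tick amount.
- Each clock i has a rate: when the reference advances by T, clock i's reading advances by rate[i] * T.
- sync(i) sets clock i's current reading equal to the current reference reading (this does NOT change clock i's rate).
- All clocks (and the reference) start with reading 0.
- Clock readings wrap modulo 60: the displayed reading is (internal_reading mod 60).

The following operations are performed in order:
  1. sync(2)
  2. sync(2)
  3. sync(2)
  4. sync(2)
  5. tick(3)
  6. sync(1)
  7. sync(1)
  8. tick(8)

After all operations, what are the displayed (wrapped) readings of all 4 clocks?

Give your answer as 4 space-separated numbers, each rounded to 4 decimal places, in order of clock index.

After op 1 sync(2): ref=0.0000 raw=[0.0000 0.0000 0.0000 0.0000]
After op 2 sync(2): ref=0.0000 raw=[0.0000 0.0000 0.0000 0.0000]
After op 3 sync(2): ref=0.0000 raw=[0.0000 0.0000 0.0000 0.0000]
After op 4 sync(2): ref=0.0000 raw=[0.0000 0.0000 0.0000 0.0000]
After op 5 tick(3): ref=3.0000 raw=[3.6000 6.0000 3.6000 6.0000]
After op 6 sync(1): ref=3.0000 raw=[3.6000 3.0000 3.6000 6.0000]
After op 7 sync(1): ref=3.0000 raw=[3.6000 3.0000 3.6000 6.0000]
After op 8 tick(8): ref=11.0000 raw=[13.2000 19.0000 13.2000 22.0000]
Wrap final raw readings (mod 60): 13.2000 mod 60 = 13.2000; 19.0000 mod 60 = 19.0000; 13.2000 mod 60 = 13.2000; 22.0000 mod 60 = 22.0000

Answer: 13.2000 19.0000 13.2000 22.0000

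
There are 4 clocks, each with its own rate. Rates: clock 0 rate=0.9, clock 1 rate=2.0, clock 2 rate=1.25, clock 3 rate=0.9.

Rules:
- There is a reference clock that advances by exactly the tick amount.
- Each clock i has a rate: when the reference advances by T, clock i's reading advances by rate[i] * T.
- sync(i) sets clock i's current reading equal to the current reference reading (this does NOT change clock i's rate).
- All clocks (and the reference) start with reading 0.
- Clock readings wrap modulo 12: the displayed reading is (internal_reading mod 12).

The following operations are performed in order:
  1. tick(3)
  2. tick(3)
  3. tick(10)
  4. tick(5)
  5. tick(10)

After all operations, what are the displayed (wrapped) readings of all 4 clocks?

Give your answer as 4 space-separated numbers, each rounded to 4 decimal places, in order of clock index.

Answer: 3.9000 2.0000 2.7500 3.9000

Derivation:
After op 1 tick(3): ref=3.0000 raw=[2.7000 6.0000 3.7500 2.7000]
After op 2 tick(3): ref=6.0000 raw=[5.4000 12.0000 7.5000 5.4000]
After op 3 tick(10): ref=16.0000 raw=[14.4000 32.0000 20.0000 14.4000]
After op 4 tick(5): ref=21.0000 raw=[18.9000 42.0000 26.2500 18.9000]
After op 5 tick(10): ref=31.0000 raw=[27.9000 62.0000 38.7500 27.9000]
Wrap final raw readings (mod 12): 27.9000 mod 12 = 3.9000; 62.0000 mod 12 = 2.0000; 38.7500 mod 12 = 2.7500; 27.9000 mod 12 = 3.9000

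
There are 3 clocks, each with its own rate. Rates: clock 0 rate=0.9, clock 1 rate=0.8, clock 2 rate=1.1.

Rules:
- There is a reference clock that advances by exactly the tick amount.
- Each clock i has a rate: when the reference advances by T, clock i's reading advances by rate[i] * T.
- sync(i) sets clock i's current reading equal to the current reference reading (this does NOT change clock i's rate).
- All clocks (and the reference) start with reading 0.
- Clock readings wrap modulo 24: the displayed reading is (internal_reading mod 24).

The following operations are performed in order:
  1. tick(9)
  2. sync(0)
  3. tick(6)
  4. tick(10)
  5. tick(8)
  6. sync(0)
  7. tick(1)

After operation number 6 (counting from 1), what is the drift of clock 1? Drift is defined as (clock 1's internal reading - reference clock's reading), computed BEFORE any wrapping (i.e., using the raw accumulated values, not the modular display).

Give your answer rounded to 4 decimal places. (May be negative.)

After op 1 tick(9): ref=9.0000 raw=[8.1000 7.2000 9.9000]
After op 2 sync(0): ref=9.0000 raw=[9.0000 7.2000 9.9000]
After op 3 tick(6): ref=15.0000 raw=[14.4000 12.0000 16.5000]
After op 4 tick(10): ref=25.0000 raw=[23.4000 20.0000 27.5000]
After op 5 tick(8): ref=33.0000 raw=[30.6000 26.4000 36.3000]
After op 6 sync(0): ref=33.0000 raw=[33.0000 26.4000 36.3000]
Drift of clock 1 after op 6: 26.4000 - 33.0000 = -6.6000

Answer: -6.6000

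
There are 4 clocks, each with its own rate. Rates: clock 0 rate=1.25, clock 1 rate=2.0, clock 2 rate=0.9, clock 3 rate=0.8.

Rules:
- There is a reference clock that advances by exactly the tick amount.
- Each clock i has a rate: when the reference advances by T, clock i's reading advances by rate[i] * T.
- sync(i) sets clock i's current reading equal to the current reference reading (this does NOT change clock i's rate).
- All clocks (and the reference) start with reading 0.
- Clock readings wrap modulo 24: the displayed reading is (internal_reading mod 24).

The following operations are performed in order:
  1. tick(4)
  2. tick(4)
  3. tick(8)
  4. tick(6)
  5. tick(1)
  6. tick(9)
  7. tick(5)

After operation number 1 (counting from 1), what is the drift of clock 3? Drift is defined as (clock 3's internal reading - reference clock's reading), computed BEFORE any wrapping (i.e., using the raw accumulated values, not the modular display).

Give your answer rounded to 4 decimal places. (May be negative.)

After op 1 tick(4): ref=4.0000 raw=[5.0000 8.0000 3.6000 3.2000]
Drift of clock 3 after op 1: 3.2000 - 4.0000 = -0.8000

Answer: -0.8000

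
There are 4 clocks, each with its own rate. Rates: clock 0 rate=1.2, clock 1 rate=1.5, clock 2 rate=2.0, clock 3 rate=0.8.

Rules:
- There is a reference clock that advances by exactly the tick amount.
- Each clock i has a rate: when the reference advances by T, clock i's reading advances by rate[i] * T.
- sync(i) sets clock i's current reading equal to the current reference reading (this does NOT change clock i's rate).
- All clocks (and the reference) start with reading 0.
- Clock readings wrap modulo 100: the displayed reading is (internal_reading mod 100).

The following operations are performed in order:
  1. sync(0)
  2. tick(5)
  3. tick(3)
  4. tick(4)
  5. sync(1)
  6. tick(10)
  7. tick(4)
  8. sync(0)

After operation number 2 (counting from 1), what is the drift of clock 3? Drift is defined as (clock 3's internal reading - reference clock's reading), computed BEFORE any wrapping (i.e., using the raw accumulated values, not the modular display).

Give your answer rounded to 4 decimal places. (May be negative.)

After op 1 sync(0): ref=0.0000 raw=[0.0000 0.0000 0.0000 0.0000]
After op 2 tick(5): ref=5.0000 raw=[6.0000 7.5000 10.0000 4.0000]
Drift of clock 3 after op 2: 4.0000 - 5.0000 = -1.0000

Answer: -1.0000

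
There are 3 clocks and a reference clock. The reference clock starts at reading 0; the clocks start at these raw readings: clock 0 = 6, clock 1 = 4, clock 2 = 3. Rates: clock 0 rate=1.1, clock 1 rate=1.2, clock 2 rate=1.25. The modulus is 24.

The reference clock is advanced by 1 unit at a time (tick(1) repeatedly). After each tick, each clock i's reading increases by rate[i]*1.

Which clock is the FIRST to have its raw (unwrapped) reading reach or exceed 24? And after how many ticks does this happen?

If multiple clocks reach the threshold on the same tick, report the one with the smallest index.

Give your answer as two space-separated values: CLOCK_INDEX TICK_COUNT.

clock 0: start=6, rate=1.1, needs 24-6 = 18; ticks = ceil(18/1.1) = ceil(16.3636) = 17; reading at tick 17 = 6 + 1.1*17 = 24.7000
clock 1: start=4, rate=1.2, needs 24-4 = 20; ticks = ceil(20/1.2) = ceil(16.6667) = 17; reading at tick 17 = 4 + 1.2*17 = 24.4000
clock 2: start=3, rate=1.25, needs 24-3 = 21; ticks = ceil(21/1.25) = ceil(16.8000) = 17; reading at tick 17 = 3 + 1.25*17 = 24.2500
Minimum tick count = 17; winners = [0, 1, 2]; smallest index = 0

Answer: 0 17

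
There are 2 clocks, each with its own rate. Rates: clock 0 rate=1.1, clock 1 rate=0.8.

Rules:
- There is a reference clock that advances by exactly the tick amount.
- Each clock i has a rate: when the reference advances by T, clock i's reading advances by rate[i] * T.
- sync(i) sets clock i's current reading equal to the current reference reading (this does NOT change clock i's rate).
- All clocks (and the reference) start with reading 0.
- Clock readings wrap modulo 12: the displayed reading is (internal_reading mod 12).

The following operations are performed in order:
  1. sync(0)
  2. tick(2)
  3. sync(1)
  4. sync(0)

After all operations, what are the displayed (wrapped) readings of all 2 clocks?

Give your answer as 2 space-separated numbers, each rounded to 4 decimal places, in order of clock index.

After op 1 sync(0): ref=0.0000 raw=[0.0000 0.0000]
After op 2 tick(2): ref=2.0000 raw=[2.2000 1.6000]
After op 3 sync(1): ref=2.0000 raw=[2.2000 2.0000]
After op 4 sync(0): ref=2.0000 raw=[2.0000 2.0000]
Wrap final raw readings (mod 12): 2.0000 mod 12 = 2.0000; 2.0000 mod 12 = 2.0000

Answer: 2.0000 2.0000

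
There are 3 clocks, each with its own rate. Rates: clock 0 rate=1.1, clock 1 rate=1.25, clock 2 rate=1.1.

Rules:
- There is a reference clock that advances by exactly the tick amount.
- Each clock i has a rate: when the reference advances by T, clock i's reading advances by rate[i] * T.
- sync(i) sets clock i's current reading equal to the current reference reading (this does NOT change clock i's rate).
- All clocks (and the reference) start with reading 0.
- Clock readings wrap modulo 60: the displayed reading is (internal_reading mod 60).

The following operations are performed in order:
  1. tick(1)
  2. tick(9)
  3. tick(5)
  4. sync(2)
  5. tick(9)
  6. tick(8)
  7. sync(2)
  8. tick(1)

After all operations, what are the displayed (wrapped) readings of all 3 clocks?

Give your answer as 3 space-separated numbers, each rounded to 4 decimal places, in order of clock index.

Answer: 36.3000 41.2500 33.1000

Derivation:
After op 1 tick(1): ref=1.0000 raw=[1.1000 1.2500 1.1000]
After op 2 tick(9): ref=10.0000 raw=[11.0000 12.5000 11.0000]
After op 3 tick(5): ref=15.0000 raw=[16.5000 18.7500 16.5000]
After op 4 sync(2): ref=15.0000 raw=[16.5000 18.7500 15.0000]
After op 5 tick(9): ref=24.0000 raw=[26.4000 30.0000 24.9000]
After op 6 tick(8): ref=32.0000 raw=[35.2000 40.0000 33.7000]
After op 7 sync(2): ref=32.0000 raw=[35.2000 40.0000 32.0000]
After op 8 tick(1): ref=33.0000 raw=[36.3000 41.2500 33.1000]
Wrap final raw readings (mod 60): 36.3000 mod 60 = 36.3000; 41.2500 mod 60 = 41.2500; 33.1000 mod 60 = 33.1000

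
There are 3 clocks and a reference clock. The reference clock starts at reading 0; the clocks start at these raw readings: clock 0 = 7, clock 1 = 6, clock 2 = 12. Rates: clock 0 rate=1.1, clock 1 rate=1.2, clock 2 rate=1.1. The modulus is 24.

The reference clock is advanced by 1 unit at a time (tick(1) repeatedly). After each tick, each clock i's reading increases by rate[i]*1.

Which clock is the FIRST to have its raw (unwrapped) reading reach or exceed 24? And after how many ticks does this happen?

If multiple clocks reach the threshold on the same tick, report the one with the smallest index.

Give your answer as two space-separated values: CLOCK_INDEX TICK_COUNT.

Answer: 2 11

Derivation:
clock 0: start=7, rate=1.1, needs 24-7 = 17; ticks = ceil(17/1.1) = ceil(15.4545) = 16; reading at tick 16 = 7 + 1.1*16 = 24.6000
clock 1: start=6, rate=1.2, needs 24-6 = 18; ticks = ceil(18/1.2) = ceil(15.0000) = 15; reading at tick 15 = 6 + 1.2*15 = 24.0000
clock 2: start=12, rate=1.1, needs 24-12 = 12; ticks = ceil(12/1.1) = ceil(10.9091) = 11; reading at tick 11 = 12 + 1.1*11 = 24.1000
Minimum tick count = 11; winners = [2]; smallest index = 2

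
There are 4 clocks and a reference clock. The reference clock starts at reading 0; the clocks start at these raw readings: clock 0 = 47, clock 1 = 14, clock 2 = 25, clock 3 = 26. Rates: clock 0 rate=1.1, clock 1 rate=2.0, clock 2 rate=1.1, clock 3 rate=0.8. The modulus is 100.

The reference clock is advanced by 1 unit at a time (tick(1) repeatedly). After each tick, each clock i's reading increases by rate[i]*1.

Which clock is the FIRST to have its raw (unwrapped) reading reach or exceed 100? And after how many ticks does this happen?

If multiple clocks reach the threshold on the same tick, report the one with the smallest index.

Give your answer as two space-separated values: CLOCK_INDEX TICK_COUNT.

clock 0: start=47, rate=1.1, needs 100-47 = 53; ticks = ceil(53/1.1) = ceil(48.1818) = 49; reading at tick 49 = 47 + 1.1*49 = 100.9000
clock 1: start=14, rate=2.0, needs 100-14 = 86; ticks = ceil(86/2.0) = ceil(43.0000) = 43; reading at tick 43 = 14 + 2.0*43 = 100.0000
clock 2: start=25, rate=1.1, needs 100-25 = 75; ticks = ceil(75/1.1) = ceil(68.1818) = 69; reading at tick 69 = 25 + 1.1*69 = 100.9000
clock 3: start=26, rate=0.8, needs 100-26 = 74; ticks = ceil(74/0.8) = ceil(92.5000) = 93; reading at tick 93 = 26 + 0.8*93 = 100.4000
Minimum tick count = 43; winners = [1]; smallest index = 1

Answer: 1 43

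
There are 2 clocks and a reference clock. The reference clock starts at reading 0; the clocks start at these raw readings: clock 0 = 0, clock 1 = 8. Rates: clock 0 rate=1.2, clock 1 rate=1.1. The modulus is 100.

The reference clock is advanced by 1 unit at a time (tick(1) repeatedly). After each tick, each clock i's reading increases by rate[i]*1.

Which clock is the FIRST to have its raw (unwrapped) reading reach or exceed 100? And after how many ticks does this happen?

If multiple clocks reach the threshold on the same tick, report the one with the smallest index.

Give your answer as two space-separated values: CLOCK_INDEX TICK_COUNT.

clock 0: start=0, rate=1.2, needs 100-0 = 100; ticks = ceil(100/1.2) = ceil(83.3333) = 84; reading at tick 84 = 0 + 1.2*84 = 100.8000
clock 1: start=8, rate=1.1, needs 100-8 = 92; ticks = ceil(92/1.1) = ceil(83.6364) = 84; reading at tick 84 = 8 + 1.1*84 = 100.4000
Minimum tick count = 84; winners = [0, 1]; smallest index = 0

Answer: 0 84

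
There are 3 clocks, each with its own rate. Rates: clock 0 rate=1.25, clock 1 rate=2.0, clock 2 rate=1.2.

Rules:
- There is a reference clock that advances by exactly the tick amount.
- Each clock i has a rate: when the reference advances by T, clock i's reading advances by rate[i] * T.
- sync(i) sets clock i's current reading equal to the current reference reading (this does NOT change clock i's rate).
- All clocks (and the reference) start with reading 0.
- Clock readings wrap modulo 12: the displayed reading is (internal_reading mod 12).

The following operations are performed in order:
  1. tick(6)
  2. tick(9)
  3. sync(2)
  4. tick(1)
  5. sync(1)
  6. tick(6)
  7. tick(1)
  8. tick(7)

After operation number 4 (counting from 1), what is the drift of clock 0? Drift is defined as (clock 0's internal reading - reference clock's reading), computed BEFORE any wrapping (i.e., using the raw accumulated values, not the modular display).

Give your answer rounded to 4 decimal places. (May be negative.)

Answer: 4.0000

Derivation:
After op 1 tick(6): ref=6.0000 raw=[7.5000 12.0000 7.2000]
After op 2 tick(9): ref=15.0000 raw=[18.7500 30.0000 18.0000]
After op 3 sync(2): ref=15.0000 raw=[18.7500 30.0000 15.0000]
After op 4 tick(1): ref=16.0000 raw=[20.0000 32.0000 16.2000]
Drift of clock 0 after op 4: 20.0000 - 16.0000 = 4.0000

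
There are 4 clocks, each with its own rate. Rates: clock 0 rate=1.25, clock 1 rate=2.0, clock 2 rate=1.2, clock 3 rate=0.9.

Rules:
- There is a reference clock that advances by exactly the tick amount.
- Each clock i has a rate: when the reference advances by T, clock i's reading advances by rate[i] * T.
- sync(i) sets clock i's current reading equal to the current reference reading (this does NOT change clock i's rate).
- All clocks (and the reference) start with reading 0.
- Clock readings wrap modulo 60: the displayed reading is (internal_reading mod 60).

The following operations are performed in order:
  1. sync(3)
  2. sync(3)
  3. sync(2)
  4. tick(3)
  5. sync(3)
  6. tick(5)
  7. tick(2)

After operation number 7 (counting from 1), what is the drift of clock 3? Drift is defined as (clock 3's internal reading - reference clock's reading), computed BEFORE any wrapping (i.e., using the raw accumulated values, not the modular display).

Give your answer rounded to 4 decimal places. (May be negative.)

Answer: -0.7000

Derivation:
After op 1 sync(3): ref=0.0000 raw=[0.0000 0.0000 0.0000 0.0000]
After op 2 sync(3): ref=0.0000 raw=[0.0000 0.0000 0.0000 0.0000]
After op 3 sync(2): ref=0.0000 raw=[0.0000 0.0000 0.0000 0.0000]
After op 4 tick(3): ref=3.0000 raw=[3.7500 6.0000 3.6000 2.7000]
After op 5 sync(3): ref=3.0000 raw=[3.7500 6.0000 3.6000 3.0000]
After op 6 tick(5): ref=8.0000 raw=[10.0000 16.0000 9.6000 7.5000]
After op 7 tick(2): ref=10.0000 raw=[12.5000 20.0000 12.0000 9.3000]
Drift of clock 3 after op 7: 9.3000 - 10.0000 = -0.7000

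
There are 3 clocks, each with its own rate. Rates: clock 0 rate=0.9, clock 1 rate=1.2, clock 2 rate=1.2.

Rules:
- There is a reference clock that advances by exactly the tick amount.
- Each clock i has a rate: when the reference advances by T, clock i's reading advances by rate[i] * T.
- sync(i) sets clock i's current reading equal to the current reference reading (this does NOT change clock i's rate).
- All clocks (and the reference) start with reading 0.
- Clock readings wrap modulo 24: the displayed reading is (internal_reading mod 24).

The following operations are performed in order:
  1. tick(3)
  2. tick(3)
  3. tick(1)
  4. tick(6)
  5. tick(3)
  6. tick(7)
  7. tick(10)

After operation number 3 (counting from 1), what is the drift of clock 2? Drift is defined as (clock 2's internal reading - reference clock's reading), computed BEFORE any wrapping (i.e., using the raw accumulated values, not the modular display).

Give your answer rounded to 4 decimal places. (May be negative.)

After op 1 tick(3): ref=3.0000 raw=[2.7000 3.6000 3.6000]
After op 2 tick(3): ref=6.0000 raw=[5.4000 7.2000 7.2000]
After op 3 tick(1): ref=7.0000 raw=[6.3000 8.4000 8.4000]
Drift of clock 2 after op 3: 8.4000 - 7.0000 = 1.4000

Answer: 1.4000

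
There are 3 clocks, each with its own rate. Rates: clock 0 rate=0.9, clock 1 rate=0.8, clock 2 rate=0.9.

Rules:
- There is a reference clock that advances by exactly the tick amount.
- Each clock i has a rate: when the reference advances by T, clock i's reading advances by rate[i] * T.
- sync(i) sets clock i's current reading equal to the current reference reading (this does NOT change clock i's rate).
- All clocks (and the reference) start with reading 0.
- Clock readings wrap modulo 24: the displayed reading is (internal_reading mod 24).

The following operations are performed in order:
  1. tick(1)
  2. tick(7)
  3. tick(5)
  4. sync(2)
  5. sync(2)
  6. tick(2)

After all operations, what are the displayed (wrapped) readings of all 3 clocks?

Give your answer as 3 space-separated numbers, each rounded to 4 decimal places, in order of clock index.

After op 1 tick(1): ref=1.0000 raw=[0.9000 0.8000 0.9000]
After op 2 tick(7): ref=8.0000 raw=[7.2000 6.4000 7.2000]
After op 3 tick(5): ref=13.0000 raw=[11.7000 10.4000 11.7000]
After op 4 sync(2): ref=13.0000 raw=[11.7000 10.4000 13.0000]
After op 5 sync(2): ref=13.0000 raw=[11.7000 10.4000 13.0000]
After op 6 tick(2): ref=15.0000 raw=[13.5000 12.0000 14.8000]
Wrap final raw readings (mod 24): 13.5000 mod 24 = 13.5000; 12.0000 mod 24 = 12.0000; 14.8000 mod 24 = 14.8000

Answer: 13.5000 12.0000 14.8000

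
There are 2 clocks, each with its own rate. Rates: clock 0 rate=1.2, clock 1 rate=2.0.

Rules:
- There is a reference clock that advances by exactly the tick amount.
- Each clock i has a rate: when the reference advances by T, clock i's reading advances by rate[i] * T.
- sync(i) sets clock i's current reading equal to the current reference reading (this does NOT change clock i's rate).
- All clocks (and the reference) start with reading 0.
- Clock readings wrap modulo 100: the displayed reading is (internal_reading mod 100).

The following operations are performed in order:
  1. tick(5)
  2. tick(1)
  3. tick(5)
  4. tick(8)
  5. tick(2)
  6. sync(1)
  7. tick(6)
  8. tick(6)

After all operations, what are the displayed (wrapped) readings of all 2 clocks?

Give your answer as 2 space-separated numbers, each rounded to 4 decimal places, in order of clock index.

Answer: 39.6000 45.0000

Derivation:
After op 1 tick(5): ref=5.0000 raw=[6.0000 10.0000]
After op 2 tick(1): ref=6.0000 raw=[7.2000 12.0000]
After op 3 tick(5): ref=11.0000 raw=[13.2000 22.0000]
After op 4 tick(8): ref=19.0000 raw=[22.8000 38.0000]
After op 5 tick(2): ref=21.0000 raw=[25.2000 42.0000]
After op 6 sync(1): ref=21.0000 raw=[25.2000 21.0000]
After op 7 tick(6): ref=27.0000 raw=[32.4000 33.0000]
After op 8 tick(6): ref=33.0000 raw=[39.6000 45.0000]
Wrap final raw readings (mod 100): 39.6000 mod 100 = 39.6000; 45.0000 mod 100 = 45.0000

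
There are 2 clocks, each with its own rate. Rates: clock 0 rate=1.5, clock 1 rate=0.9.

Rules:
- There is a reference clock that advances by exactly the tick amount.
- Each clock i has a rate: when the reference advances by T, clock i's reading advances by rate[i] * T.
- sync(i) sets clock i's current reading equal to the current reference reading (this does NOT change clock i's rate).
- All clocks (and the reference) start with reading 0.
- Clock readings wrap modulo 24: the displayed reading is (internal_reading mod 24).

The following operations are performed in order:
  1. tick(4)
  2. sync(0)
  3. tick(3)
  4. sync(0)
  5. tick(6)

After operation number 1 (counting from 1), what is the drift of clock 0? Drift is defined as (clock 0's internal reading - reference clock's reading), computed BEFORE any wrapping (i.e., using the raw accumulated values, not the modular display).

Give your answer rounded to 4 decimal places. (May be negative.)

After op 1 tick(4): ref=4.0000 raw=[6.0000 3.6000]
Drift of clock 0 after op 1: 6.0000 - 4.0000 = 2.0000

Answer: 2.0000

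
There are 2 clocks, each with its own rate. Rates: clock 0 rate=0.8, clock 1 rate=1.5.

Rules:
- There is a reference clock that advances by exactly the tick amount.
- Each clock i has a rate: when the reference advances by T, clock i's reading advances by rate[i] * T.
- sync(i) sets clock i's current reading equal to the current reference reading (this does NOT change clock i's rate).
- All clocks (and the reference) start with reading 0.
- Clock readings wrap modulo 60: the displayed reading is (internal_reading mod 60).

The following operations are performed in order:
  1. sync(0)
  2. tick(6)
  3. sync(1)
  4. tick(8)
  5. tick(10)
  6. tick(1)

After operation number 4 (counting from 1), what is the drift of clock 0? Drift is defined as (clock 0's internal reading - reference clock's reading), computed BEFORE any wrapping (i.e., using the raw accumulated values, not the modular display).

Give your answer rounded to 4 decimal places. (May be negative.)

After op 1 sync(0): ref=0.0000 raw=[0.0000 0.0000]
After op 2 tick(6): ref=6.0000 raw=[4.8000 9.0000]
After op 3 sync(1): ref=6.0000 raw=[4.8000 6.0000]
After op 4 tick(8): ref=14.0000 raw=[11.2000 18.0000]
Drift of clock 0 after op 4: 11.2000 - 14.0000 = -2.8000

Answer: -2.8000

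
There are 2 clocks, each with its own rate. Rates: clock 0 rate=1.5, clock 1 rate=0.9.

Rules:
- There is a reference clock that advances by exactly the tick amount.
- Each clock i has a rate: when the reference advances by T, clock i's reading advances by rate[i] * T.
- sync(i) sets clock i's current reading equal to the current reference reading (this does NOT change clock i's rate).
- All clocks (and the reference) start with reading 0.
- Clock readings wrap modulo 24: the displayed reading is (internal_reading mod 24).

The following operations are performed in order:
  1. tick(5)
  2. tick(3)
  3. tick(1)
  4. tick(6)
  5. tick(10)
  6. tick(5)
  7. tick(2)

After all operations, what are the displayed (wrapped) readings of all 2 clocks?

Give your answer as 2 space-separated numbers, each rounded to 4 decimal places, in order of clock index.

After op 1 tick(5): ref=5.0000 raw=[7.5000 4.5000]
After op 2 tick(3): ref=8.0000 raw=[12.0000 7.2000]
After op 3 tick(1): ref=9.0000 raw=[13.5000 8.1000]
After op 4 tick(6): ref=15.0000 raw=[22.5000 13.5000]
After op 5 tick(10): ref=25.0000 raw=[37.5000 22.5000]
After op 6 tick(5): ref=30.0000 raw=[45.0000 27.0000]
After op 7 tick(2): ref=32.0000 raw=[48.0000 28.8000]
Wrap final raw readings (mod 24): 48.0000 mod 24 = 0.0000; 28.8000 mod 24 = 4.8000

Answer: 0.0000 4.8000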